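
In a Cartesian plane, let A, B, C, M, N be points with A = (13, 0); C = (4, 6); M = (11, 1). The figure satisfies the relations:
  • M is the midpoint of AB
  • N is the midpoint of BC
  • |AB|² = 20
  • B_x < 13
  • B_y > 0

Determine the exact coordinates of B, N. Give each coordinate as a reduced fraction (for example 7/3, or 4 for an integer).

1. B_x = 9  [B = 2·M−A = 2·(11, 1)−(13, 0)]
2. B_y = 2  [B = 2·M−A = 2·(11, 1)−(13, 0)]
   so B = (9, 2)
3. N_x = 13/2  [2·N = B+C = (9, 2)+(4, 6)]
4. N_y = 4  [2·N = B+C = (9, 2)+(4, 6)]
   so N = (13/2, 4)

B = (9, 2)
N = (13/2, 4)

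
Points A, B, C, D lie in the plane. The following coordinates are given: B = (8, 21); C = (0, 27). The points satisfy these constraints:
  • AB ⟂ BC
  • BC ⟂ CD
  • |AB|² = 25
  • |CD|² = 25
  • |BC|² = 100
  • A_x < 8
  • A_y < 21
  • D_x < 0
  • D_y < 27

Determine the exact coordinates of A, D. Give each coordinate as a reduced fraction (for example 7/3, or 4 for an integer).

1. A_x = 5  [[AB ⟂ BC ⇒ 8x-6y+62=0] ∩ [|A−(8, 21)|²=25]]
2. A_y = 17  [[AB ⟂ BC ⇒ 8x-6y+62=0] ∩ [|A−(8, 21)|²=25]]
   so A = (5, 17)
3. D_x = -3  [[BC ⟂ CD ⇒ -8x+6y-162=0] ∩ [|D−(0, 27)|²=25]]
4. D_y = 23  [[BC ⟂ CD ⇒ -8x+6y-162=0] ∩ [|D−(0, 27)|²=25]]
   so D = (-3, 23)

A = (5, 17)
D = (-3, 23)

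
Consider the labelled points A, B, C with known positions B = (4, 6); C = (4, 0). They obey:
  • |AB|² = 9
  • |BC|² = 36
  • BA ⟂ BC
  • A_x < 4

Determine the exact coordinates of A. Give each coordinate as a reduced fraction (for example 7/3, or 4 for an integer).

A = (1, 6)

1. A_x = 1  [[BA ⟂ BC ⇒ -6y+36=0] ∩ [|A−(4, 6)|²=9]]
2. A_y = 6  [[BA ⟂ BC ⇒ -6y+36=0] ∩ [|A−(4, 6)|²=9]]
   so A = (1, 6)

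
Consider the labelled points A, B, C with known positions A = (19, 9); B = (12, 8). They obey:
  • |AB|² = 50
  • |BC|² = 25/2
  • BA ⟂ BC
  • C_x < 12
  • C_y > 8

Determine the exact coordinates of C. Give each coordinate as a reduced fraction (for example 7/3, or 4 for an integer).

1. C_x = 23/2  [[BA ⟂ BC ⇒ 7x+1y-92=0] ∩ [|C−(12, 8)|²=25/2]]
2. C_y = 23/2  [[BA ⟂ BC ⇒ 7x+1y-92=0] ∩ [|C−(12, 8)|²=25/2]]
   so C = (23/2, 23/2)

C = (23/2, 23/2)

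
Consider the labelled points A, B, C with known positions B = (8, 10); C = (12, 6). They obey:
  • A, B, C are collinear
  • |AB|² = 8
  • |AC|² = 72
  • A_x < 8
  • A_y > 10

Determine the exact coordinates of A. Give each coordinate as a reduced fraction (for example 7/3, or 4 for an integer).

1. A_x = 6  [[A, B, C are collinear ⇒ 4x+4y-72=0] ∩ [|A−(8, 10)|²=8]]
2. A_y = 12  [[A, B, C are collinear ⇒ 4x+4y-72=0] ∩ [|A−(8, 10)|²=8]]
   so A = (6, 12)

A = (6, 12)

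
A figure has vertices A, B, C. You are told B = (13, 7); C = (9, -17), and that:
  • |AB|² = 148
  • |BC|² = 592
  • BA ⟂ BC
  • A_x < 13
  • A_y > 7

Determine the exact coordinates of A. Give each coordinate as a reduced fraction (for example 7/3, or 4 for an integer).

1. A_x = 1  [[BA ⟂ BC ⇒ -4x-24y+220=0] ∩ [|A−(13, 7)|²=148]]
2. A_y = 9  [[BA ⟂ BC ⇒ -4x-24y+220=0] ∩ [|A−(13, 7)|²=148]]
   so A = (1, 9)

A = (1, 9)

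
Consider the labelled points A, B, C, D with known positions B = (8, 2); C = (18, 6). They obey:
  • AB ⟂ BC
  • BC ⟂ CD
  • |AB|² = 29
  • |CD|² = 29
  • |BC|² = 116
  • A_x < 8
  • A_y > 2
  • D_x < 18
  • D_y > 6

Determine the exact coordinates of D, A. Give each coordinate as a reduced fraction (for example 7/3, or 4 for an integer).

D = (16, 11)
A = (6, 7)

1. D_x = 16  [[BC ⟂ CD ⇒ 10x+4y-204=0] ∩ [|D−(18, 6)|²=29]]
2. D_y = 11  [[BC ⟂ CD ⇒ 10x+4y-204=0] ∩ [|D−(18, 6)|²=29]]
   so D = (16, 11)
3. A_x = 6  [[AB ⟂ BC ⇒ -10x-4y+88=0] ∩ [|A−(8, 2)|²=29]]
4. A_y = 7  [[AB ⟂ BC ⇒ -10x-4y+88=0] ∩ [|A−(8, 2)|²=29]]
   so A = (6, 7)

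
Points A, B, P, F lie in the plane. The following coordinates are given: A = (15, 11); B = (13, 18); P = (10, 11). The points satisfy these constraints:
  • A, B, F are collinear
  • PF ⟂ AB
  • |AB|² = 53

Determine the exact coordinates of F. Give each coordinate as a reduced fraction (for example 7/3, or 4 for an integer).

1. F_x = 775/53  [[A, B, F are collinear ⇒ -7x-2y+127=0] ∩ [PF ⟂ AB ⇒ -2x+7y-57=0]]
2. F_y = 653/53  [[A, B, F are collinear ⇒ -7x-2y+127=0] ∩ [PF ⟂ AB ⇒ -2x+7y-57=0]]
   so F = (775/53, 653/53)

F = (775/53, 653/53)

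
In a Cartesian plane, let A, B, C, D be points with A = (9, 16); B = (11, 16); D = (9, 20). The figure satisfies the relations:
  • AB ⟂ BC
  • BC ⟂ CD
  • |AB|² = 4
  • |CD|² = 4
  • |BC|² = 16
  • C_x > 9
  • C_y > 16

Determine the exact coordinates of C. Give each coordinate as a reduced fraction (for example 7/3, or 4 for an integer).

1. C_x = 11  [[AB ⟂ BC ⇒ 2x-22=0] ∩ [|C−(9, 20)|²=4]]
2. C_y = 20  [[AB ⟂ BC ⇒ 2x-22=0] ∩ [|C−(9, 20)|²=4]]
   so C = (11, 20)

C = (11, 20)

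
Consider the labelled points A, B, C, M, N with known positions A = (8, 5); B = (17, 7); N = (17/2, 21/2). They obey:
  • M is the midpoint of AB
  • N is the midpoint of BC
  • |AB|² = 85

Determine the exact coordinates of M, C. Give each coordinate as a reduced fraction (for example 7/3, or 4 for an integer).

M = (25/2, 6)
C = (0, 14)

1. M_x = 25/2  [2·M = A+B = (8, 5)+(17, 7)]
2. M_y = 6  [2·M = A+B = (8, 5)+(17, 7)]
   so M = (25/2, 6)
3. C_x = 0  [C = 2·N−B = 2·(17/2, 21/2)−(17, 7)]
4. C_y = 14  [C = 2·N−B = 2·(17/2, 21/2)−(17, 7)]
   so C = (0, 14)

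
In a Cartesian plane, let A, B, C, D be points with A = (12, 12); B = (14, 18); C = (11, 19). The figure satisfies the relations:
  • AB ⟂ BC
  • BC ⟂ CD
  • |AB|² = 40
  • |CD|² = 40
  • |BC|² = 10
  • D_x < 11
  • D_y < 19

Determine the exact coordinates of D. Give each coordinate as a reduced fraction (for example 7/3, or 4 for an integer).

1. D_x = 9  [[BC ⟂ CD ⇒ -3x+1y+14=0] ∩ [|D−(11, 19)|²=40]]
2. D_y = 13  [[BC ⟂ CD ⇒ -3x+1y+14=0] ∩ [|D−(11, 19)|²=40]]
   so D = (9, 13)

D = (9, 13)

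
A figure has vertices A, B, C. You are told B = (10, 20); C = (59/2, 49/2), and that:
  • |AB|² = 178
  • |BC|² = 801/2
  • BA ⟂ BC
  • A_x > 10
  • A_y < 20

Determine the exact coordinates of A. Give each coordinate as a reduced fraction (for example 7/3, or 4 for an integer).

A = (13, 7)

1. A_x = 13  [[BA ⟂ BC ⇒ 39/2x+9/2y-285=0] ∩ [|A−(10, 20)|²=178]]
2. A_y = 7  [[BA ⟂ BC ⇒ 39/2x+9/2y-285=0] ∩ [|A−(10, 20)|²=178]]
   so A = (13, 7)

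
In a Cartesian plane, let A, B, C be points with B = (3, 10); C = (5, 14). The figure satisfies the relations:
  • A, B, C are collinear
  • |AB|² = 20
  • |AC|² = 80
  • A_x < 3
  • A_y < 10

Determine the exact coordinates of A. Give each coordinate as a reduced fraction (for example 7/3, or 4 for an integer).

A = (1, 6)

1. A_x = 1  [[A, B, C are collinear ⇒ -4x+2y-8=0] ∩ [|A−(3, 10)|²=20]]
2. A_y = 6  [[A, B, C are collinear ⇒ -4x+2y-8=0] ∩ [|A−(3, 10)|²=20]]
   so A = (1, 6)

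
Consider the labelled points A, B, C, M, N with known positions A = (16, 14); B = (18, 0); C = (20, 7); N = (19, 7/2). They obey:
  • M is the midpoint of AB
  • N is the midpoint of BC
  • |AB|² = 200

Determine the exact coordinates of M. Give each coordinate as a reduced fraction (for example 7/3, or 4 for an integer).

M = (17, 7)

1. M_x = 17  [2·M = A+B = (16, 14)+(18, 0)]
2. M_y = 7  [2·M = A+B = (16, 14)+(18, 0)]
   so M = (17, 7)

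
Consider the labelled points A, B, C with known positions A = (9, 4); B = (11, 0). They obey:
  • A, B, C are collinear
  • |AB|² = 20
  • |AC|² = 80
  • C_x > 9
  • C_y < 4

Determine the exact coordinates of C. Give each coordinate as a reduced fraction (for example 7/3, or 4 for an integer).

1. C_x = 13  [[A, B, C are collinear ⇒ 4x+2y-44=0] ∩ [|C−(9, 4)|²=80]]
2. C_y = -4  [[A, B, C are collinear ⇒ 4x+2y-44=0] ∩ [|C−(9, 4)|²=80]]
   so C = (13, -4)

C = (13, -4)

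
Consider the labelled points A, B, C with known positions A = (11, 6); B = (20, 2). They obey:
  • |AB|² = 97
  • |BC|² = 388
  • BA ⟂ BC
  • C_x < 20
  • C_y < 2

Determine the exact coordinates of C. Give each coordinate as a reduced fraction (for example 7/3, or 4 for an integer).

1. C_x = 12  [[BA ⟂ BC ⇒ -9x+4y+172=0] ∩ [|C−(20, 2)|²=388]]
2. C_y = -16  [[BA ⟂ BC ⇒ -9x+4y+172=0] ∩ [|C−(20, 2)|²=388]]
   so C = (12, -16)

C = (12, -16)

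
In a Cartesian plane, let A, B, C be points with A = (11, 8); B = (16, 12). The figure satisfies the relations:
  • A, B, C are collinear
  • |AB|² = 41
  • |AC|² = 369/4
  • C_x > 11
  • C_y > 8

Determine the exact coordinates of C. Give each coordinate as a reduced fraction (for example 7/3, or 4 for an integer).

C = (37/2, 14)

1. C_x = 37/2  [[A, B, C are collinear ⇒ -4x+5y+4=0] ∩ [|C−(11, 8)|²=369/4]]
2. C_y = 14  [[A, B, C are collinear ⇒ -4x+5y+4=0] ∩ [|C−(11, 8)|²=369/4]]
   so C = (37/2, 14)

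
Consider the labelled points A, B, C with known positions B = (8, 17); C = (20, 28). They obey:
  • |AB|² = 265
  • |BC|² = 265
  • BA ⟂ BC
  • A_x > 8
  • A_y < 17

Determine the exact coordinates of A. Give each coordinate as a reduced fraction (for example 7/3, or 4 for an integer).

1. A_x = 19  [[BA ⟂ BC ⇒ 12x+11y-283=0] ∩ [|A−(8, 17)|²=265]]
2. A_y = 5  [[BA ⟂ BC ⇒ 12x+11y-283=0] ∩ [|A−(8, 17)|²=265]]
   so A = (19, 5)

A = (19, 5)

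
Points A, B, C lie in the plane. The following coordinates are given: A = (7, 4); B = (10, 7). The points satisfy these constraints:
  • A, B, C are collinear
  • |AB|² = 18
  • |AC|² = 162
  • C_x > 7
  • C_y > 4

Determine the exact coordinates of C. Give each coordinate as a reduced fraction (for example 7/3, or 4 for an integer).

1. C_x = 16  [[A, B, C are collinear ⇒ -3x+3y+9=0] ∩ [|C−(7, 4)|²=162]]
2. C_y = 13  [[A, B, C are collinear ⇒ -3x+3y+9=0] ∩ [|C−(7, 4)|²=162]]
   so C = (16, 13)

C = (16, 13)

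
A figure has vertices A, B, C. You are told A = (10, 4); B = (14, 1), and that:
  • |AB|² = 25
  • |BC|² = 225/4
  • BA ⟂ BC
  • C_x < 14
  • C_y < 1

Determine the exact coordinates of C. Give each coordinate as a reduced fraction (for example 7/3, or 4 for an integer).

1. C_x = 19/2  [[BA ⟂ BC ⇒ -4x+3y+53=0] ∩ [|C−(14, 1)|²=225/4]]
2. C_y = -5  [[BA ⟂ BC ⇒ -4x+3y+53=0] ∩ [|C−(14, 1)|²=225/4]]
   so C = (19/2, -5)

C = (19/2, -5)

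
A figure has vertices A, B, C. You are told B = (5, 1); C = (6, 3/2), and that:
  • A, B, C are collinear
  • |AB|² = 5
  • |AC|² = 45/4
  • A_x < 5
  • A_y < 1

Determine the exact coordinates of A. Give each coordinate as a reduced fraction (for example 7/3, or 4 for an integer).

1. A_x = 3  [[A, B, C are collinear ⇒ -1/2x+1y+3/2=0] ∩ [|A−(5, 1)|²=5]]
2. A_y = 0  [[A, B, C are collinear ⇒ -1/2x+1y+3/2=0] ∩ [|A−(5, 1)|²=5]]
   so A = (3, 0)

A = (3, 0)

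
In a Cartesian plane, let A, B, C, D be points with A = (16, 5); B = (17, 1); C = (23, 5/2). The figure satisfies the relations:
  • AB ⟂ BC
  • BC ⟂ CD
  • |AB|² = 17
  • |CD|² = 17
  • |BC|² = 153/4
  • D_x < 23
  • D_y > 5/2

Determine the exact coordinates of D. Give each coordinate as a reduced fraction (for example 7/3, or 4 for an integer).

D = (22, 13/2)

1. D_x = 22  [[BC ⟂ CD ⇒ 6x+3/2y-567/4=0] ∩ [|D−(23, 5/2)|²=17]]
2. D_y = 13/2  [[BC ⟂ CD ⇒ 6x+3/2y-567/4=0] ∩ [|D−(23, 5/2)|²=17]]
   so D = (22, 13/2)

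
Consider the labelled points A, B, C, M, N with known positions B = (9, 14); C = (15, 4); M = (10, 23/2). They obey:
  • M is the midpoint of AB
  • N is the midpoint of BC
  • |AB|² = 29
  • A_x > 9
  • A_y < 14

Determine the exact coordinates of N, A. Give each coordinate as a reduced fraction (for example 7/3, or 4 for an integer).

N = (12, 9)
A = (11, 9)

1. A_x = 11  [A = 2·M−B = 2·(10, 23/2)−(9, 14)]
2. A_y = 9  [A = 2·M−B = 2·(10, 23/2)−(9, 14)]
   so A = (11, 9)
3. N_x = 12  [2·N = B+C = (9, 14)+(15, 4)]
4. N_y = 9  [2·N = B+C = (9, 14)+(15, 4)]
   so N = (12, 9)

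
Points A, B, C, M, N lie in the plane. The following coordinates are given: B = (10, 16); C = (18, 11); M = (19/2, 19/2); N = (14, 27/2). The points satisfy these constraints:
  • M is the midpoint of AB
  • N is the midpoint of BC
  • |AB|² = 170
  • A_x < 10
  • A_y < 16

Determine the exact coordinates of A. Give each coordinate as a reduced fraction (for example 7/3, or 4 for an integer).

A = (9, 3)

1. A_x = 9  [A = 2·M−B = 2·(19/2, 19/2)−(10, 16)]
2. A_y = 3  [A = 2·M−B = 2·(19/2, 19/2)−(10, 16)]
   so A = (9, 3)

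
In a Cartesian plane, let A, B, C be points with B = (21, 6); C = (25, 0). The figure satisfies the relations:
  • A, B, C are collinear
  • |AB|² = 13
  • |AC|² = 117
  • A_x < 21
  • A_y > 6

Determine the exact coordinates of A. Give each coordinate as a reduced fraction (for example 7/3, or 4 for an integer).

1. A_x = 19  [[A, B, C are collinear ⇒ 6x+4y-150=0] ∩ [|A−(21, 6)|²=13]]
2. A_y = 9  [[A, B, C are collinear ⇒ 6x+4y-150=0] ∩ [|A−(21, 6)|²=13]]
   so A = (19, 9)

A = (19, 9)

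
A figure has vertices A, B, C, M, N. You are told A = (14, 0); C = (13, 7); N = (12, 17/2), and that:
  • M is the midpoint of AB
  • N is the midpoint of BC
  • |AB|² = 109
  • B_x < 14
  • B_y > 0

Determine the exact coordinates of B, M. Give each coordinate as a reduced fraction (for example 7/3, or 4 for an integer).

B = (11, 10)
M = (25/2, 5)

1. B_x = 11  [B = 2·N−C = 2·(12, 17/2)−(13, 7)]
2. B_y = 10  [B = 2·N−C = 2·(12, 17/2)−(13, 7)]
   so B = (11, 10)
3. M_x = 25/2  [2·M = A+B = (14, 0)+(11, 10)]
4. M_y = 5  [2·M = A+B = (14, 0)+(11, 10)]
   so M = (25/2, 5)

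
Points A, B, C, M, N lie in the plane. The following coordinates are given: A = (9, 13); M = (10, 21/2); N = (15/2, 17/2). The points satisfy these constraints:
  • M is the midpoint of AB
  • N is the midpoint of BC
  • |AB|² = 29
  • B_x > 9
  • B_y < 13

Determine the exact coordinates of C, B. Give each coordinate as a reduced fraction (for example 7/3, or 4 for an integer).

1. B_x = 11  [B = 2·M−A = 2·(10, 21/2)−(9, 13)]
2. B_y = 8  [B = 2·M−A = 2·(10, 21/2)−(9, 13)]
   so B = (11, 8)
3. C_x = 4  [C = 2·N−B = 2·(15/2, 17/2)−(11, 8)]
4. C_y = 9  [C = 2·N−B = 2·(15/2, 17/2)−(11, 8)]
   so C = (4, 9)

C = (4, 9)
B = (11, 8)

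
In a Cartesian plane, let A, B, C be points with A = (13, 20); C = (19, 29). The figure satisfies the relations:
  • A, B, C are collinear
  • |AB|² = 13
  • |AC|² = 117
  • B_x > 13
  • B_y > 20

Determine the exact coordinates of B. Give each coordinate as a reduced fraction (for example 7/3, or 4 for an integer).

B = (15, 23)

1. B_x = 15  [[A, B, C are collinear ⇒ 9x-6y+3=0] ∩ [|B−(13, 20)|²=13]]
2. B_y = 23  [[A, B, C are collinear ⇒ 9x-6y+3=0] ∩ [|B−(13, 20)|²=13]]
   so B = (15, 23)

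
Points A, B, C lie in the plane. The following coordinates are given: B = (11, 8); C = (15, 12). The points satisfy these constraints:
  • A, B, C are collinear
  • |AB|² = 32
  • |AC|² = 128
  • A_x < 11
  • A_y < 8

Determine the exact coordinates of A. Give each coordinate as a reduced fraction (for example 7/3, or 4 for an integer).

A = (7, 4)

1. A_x = 7  [[A, B, C are collinear ⇒ -4x+4y+12=0] ∩ [|A−(11, 8)|²=32]]
2. A_y = 4  [[A, B, C are collinear ⇒ -4x+4y+12=0] ∩ [|A−(11, 8)|²=32]]
   so A = (7, 4)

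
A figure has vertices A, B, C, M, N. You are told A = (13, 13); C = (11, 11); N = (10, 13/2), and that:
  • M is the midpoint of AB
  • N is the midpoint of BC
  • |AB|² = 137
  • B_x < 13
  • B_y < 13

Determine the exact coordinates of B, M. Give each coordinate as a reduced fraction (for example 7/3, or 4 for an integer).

1. B_x = 9  [B = 2·N−C = 2·(10, 13/2)−(11, 11)]
2. B_y = 2  [B = 2·N−C = 2·(10, 13/2)−(11, 11)]
   so B = (9, 2)
3. M_x = 11  [2·M = A+B = (13, 13)+(9, 2)]
4. M_y = 15/2  [2·M = A+B = (13, 13)+(9, 2)]
   so M = (11, 15/2)

B = (9, 2)
M = (11, 15/2)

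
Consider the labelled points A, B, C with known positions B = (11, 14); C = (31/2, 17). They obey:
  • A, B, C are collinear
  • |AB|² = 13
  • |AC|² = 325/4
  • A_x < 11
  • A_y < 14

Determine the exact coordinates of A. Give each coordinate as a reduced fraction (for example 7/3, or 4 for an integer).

1. A_x = 8  [[A, B, C are collinear ⇒ -3x+9/2y-30=0] ∩ [|A−(11, 14)|²=13]]
2. A_y = 12  [[A, B, C are collinear ⇒ -3x+9/2y-30=0] ∩ [|A−(11, 14)|²=13]]
   so A = (8, 12)

A = (8, 12)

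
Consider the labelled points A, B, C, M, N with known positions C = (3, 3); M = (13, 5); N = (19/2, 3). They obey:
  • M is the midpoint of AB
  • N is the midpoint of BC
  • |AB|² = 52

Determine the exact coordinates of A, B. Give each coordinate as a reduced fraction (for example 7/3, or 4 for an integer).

A = (10, 7)
B = (16, 3)

1. B_x = 16  [B = 2·N−C = 2·(19/2, 3)−(3, 3)]
2. B_y = 3  [B = 2·N−C = 2·(19/2, 3)−(3, 3)]
   so B = (16, 3)
3. A_x = 10  [A = 2·M−B = 2·(13, 5)−(16, 3)]
4. A_y = 7  [A = 2·M−B = 2·(13, 5)−(16, 3)]
   so A = (10, 7)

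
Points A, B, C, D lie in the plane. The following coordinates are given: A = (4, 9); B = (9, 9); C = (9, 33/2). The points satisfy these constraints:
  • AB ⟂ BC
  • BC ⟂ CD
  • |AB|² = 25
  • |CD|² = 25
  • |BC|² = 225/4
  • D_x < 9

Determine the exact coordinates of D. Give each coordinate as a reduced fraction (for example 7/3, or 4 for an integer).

D = (4, 33/2)

1. D_x = 4  [[BC ⟂ CD ⇒ 15/2y-495/4=0] ∩ [|D−(9, 33/2)|²=25]]
2. D_y = 33/2  [[BC ⟂ CD ⇒ 15/2y-495/4=0] ∩ [|D−(9, 33/2)|²=25]]
   so D = (4, 33/2)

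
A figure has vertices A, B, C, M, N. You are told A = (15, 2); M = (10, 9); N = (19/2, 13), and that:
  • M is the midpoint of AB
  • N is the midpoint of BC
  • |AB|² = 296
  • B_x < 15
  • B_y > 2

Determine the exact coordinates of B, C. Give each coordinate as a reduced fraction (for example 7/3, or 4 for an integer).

1. B_x = 5  [B = 2·M−A = 2·(10, 9)−(15, 2)]
2. B_y = 16  [B = 2·M−A = 2·(10, 9)−(15, 2)]
   so B = (5, 16)
3. C_x = 14  [C = 2·N−B = 2·(19/2, 13)−(5, 16)]
4. C_y = 10  [C = 2·N−B = 2·(19/2, 13)−(5, 16)]
   so C = (14, 10)

B = (5, 16)
C = (14, 10)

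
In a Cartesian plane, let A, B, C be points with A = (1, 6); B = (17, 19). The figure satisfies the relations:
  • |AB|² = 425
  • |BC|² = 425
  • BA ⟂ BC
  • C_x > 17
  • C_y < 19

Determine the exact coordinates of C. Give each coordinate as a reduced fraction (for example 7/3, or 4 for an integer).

1. C_x = 30  [[BA ⟂ BC ⇒ -16x-13y+519=0] ∩ [|C−(17, 19)|²=425]]
2. C_y = 3  [[BA ⟂ BC ⇒ -16x-13y+519=0] ∩ [|C−(17, 19)|²=425]]
   so C = (30, 3)

C = (30, 3)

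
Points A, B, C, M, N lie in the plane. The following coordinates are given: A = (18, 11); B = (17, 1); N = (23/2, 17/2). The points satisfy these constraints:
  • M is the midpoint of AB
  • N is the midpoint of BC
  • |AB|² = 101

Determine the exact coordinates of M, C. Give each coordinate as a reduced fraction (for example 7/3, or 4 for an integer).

1. M_x = 35/2  [2·M = A+B = (18, 11)+(17, 1)]
2. M_y = 6  [2·M = A+B = (18, 11)+(17, 1)]
   so M = (35/2, 6)
3. C_x = 6  [C = 2·N−B = 2·(23/2, 17/2)−(17, 1)]
4. C_y = 16  [C = 2·N−B = 2·(23/2, 17/2)−(17, 1)]
   so C = (6, 16)

M = (35/2, 6)
C = (6, 16)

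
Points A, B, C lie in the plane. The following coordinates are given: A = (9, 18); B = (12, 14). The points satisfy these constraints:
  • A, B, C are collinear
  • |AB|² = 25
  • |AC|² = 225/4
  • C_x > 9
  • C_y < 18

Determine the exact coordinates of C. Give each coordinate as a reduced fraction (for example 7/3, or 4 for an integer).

C = (27/2, 12)

1. C_x = 27/2  [[A, B, C are collinear ⇒ 4x+3y-90=0] ∩ [|C−(9, 18)|²=225/4]]
2. C_y = 12  [[A, B, C are collinear ⇒ 4x+3y-90=0] ∩ [|C−(9, 18)|²=225/4]]
   so C = (27/2, 12)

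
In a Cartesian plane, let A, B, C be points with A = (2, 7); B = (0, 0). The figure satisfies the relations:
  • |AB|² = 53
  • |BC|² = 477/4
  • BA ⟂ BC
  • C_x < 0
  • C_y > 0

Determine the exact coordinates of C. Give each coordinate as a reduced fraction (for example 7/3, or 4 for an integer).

C = (-21/2, 3)

1. C_x = -21/2  [[BA ⟂ BC ⇒ 2x+7y=0] ∩ [|C−(0, 0)|²=477/4]]
2. C_y = 3  [[BA ⟂ BC ⇒ 2x+7y=0] ∩ [|C−(0, 0)|²=477/4]]
   so C = (-21/2, 3)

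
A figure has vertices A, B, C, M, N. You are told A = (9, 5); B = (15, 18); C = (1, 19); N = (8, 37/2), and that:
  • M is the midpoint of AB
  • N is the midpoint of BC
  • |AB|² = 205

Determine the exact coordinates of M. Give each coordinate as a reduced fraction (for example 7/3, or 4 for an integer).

1. M_x = 12  [2·M = A+B = (9, 5)+(15, 18)]
2. M_y = 23/2  [2·M = A+B = (9, 5)+(15, 18)]
   so M = (12, 23/2)

M = (12, 23/2)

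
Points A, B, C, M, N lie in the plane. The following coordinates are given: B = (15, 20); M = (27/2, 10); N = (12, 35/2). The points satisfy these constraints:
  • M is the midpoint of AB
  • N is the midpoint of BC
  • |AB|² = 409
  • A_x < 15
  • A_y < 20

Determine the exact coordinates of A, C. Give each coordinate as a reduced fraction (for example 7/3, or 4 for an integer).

A = (12, 0)
C = (9, 15)

1. A_x = 12  [A = 2·M−B = 2·(27/2, 10)−(15, 20)]
2. A_y = 0  [A = 2·M−B = 2·(27/2, 10)−(15, 20)]
   so A = (12, 0)
3. C_x = 9  [C = 2·N−B = 2·(12, 35/2)−(15, 20)]
4. C_y = 15  [C = 2·N−B = 2·(12, 35/2)−(15, 20)]
   so C = (9, 15)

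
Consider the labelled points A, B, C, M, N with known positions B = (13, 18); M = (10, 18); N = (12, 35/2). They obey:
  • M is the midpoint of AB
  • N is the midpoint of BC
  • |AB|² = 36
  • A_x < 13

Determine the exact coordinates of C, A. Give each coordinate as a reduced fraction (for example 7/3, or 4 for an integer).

C = (11, 17)
A = (7, 18)

1. A_x = 7  [A = 2·M−B = 2·(10, 18)−(13, 18)]
2. A_y = 18  [A = 2·M−B = 2·(10, 18)−(13, 18)]
   so A = (7, 18)
3. C_x = 11  [C = 2·N−B = 2·(12, 35/2)−(13, 18)]
4. C_y = 17  [C = 2·N−B = 2·(12, 35/2)−(13, 18)]
   so C = (11, 17)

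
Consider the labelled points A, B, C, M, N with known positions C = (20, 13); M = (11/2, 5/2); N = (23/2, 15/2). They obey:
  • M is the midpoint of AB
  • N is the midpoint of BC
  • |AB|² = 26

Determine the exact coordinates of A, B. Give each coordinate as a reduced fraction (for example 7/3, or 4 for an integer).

1. B_x = 3  [B = 2·N−C = 2·(23/2, 15/2)−(20, 13)]
2. B_y = 2  [B = 2·N−C = 2·(23/2, 15/2)−(20, 13)]
   so B = (3, 2)
3. A_x = 8  [A = 2·M−B = 2·(11/2, 5/2)−(3, 2)]
4. A_y = 3  [A = 2·M−B = 2·(11/2, 5/2)−(3, 2)]
   so A = (8, 3)

A = (8, 3)
B = (3, 2)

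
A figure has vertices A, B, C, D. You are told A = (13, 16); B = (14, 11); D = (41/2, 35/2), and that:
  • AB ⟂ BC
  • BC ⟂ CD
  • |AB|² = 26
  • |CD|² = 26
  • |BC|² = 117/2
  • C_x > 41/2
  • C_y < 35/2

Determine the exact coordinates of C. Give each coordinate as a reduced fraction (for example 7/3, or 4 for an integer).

1. C_x = 43/2  [[AB ⟂ BC ⇒ 1x-5y+41=0] ∩ [|C−(41/2, 35/2)|²=26]]
2. C_y = 25/2  [[AB ⟂ BC ⇒ 1x-5y+41=0] ∩ [|C−(41/2, 35/2)|²=26]]
   so C = (43/2, 25/2)

C = (43/2, 25/2)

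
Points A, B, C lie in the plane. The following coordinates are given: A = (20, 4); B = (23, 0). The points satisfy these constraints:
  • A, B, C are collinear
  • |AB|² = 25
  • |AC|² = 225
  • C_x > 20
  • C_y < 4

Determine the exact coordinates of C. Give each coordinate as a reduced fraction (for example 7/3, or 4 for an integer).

1. C_x = 29  [[A, B, C are collinear ⇒ 4x+3y-92=0] ∩ [|C−(20, 4)|²=225]]
2. C_y = -8  [[A, B, C are collinear ⇒ 4x+3y-92=0] ∩ [|C−(20, 4)|²=225]]
   so C = (29, -8)

C = (29, -8)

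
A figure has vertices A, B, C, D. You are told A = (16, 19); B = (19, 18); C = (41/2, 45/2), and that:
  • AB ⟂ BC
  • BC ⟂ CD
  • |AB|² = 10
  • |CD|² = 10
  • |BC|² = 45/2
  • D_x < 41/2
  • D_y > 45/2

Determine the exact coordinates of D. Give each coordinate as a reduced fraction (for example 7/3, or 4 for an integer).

D = (35/2, 47/2)

1. D_x = 35/2  [[BC ⟂ CD ⇒ 3/2x+9/2y-132=0] ∩ [|D−(41/2, 45/2)|²=10]]
2. D_y = 47/2  [[BC ⟂ CD ⇒ 3/2x+9/2y-132=0] ∩ [|D−(41/2, 45/2)|²=10]]
   so D = (35/2, 47/2)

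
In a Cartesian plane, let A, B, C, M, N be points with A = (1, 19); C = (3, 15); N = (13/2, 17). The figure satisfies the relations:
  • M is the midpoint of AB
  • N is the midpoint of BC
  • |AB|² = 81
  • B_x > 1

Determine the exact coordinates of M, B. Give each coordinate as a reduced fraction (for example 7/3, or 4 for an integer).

M = (11/2, 19)
B = (10, 19)

1. B_x = 10  [B = 2·N−C = 2·(13/2, 17)−(3, 15)]
2. B_y = 19  [B = 2·N−C = 2·(13/2, 17)−(3, 15)]
   so B = (10, 19)
3. M_x = 11/2  [2·M = A+B = (1, 19)+(10, 19)]
4. M_y = 19  [2·M = A+B = (1, 19)+(10, 19)]
   so M = (11/2, 19)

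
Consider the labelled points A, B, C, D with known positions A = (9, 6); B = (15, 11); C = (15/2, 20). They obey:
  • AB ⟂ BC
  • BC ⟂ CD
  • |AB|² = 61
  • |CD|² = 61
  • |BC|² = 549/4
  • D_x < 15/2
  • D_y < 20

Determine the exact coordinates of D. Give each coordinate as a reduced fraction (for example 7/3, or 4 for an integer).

D = (3/2, 15)

1. D_x = 3/2  [[BC ⟂ CD ⇒ -15/2x+9y-495/4=0] ∩ [|D−(15/2, 20)|²=61]]
2. D_y = 15  [[BC ⟂ CD ⇒ -15/2x+9y-495/4=0] ∩ [|D−(15/2, 20)|²=61]]
   so D = (3/2, 15)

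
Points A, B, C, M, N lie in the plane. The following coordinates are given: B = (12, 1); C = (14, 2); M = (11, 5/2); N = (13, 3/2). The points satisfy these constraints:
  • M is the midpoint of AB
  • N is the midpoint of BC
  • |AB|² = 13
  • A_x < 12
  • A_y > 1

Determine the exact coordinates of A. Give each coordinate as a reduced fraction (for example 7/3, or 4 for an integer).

A = (10, 4)

1. A_x = 10  [A = 2·M−B = 2·(11, 5/2)−(12, 1)]
2. A_y = 4  [A = 2·M−B = 2·(11, 5/2)−(12, 1)]
   so A = (10, 4)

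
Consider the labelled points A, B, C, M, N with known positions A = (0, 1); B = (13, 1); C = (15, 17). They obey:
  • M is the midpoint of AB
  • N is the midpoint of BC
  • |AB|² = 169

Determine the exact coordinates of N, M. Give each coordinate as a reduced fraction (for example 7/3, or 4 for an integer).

N = (14, 9)
M = (13/2, 1)

1. M_x = 13/2  [2·M = A+B = (0, 1)+(13, 1)]
2. M_y = 1  [2·M = A+B = (0, 1)+(13, 1)]
   so M = (13/2, 1)
3. N_x = 14  [2·N = B+C = (13, 1)+(15, 17)]
4. N_y = 9  [2·N = B+C = (13, 1)+(15, 17)]
   so N = (14, 9)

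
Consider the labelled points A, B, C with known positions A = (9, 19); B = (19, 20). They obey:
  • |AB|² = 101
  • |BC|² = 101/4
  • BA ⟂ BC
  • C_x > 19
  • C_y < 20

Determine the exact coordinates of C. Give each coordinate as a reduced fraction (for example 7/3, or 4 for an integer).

C = (39/2, 15)

1. C_x = 39/2  [[BA ⟂ BC ⇒ -10x-1y+210=0] ∩ [|C−(19, 20)|²=101/4]]
2. C_y = 15  [[BA ⟂ BC ⇒ -10x-1y+210=0] ∩ [|C−(19, 20)|²=101/4]]
   so C = (39/2, 15)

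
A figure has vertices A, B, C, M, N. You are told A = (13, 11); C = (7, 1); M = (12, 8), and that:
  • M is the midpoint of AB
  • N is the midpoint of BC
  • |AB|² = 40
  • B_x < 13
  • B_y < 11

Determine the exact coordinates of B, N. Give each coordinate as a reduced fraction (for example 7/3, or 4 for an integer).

B = (11, 5)
N = (9, 3)

1. B_x = 11  [B = 2·M−A = 2·(12, 8)−(13, 11)]
2. B_y = 5  [B = 2·M−A = 2·(12, 8)−(13, 11)]
   so B = (11, 5)
3. N_x = 9  [2·N = B+C = (11, 5)+(7, 1)]
4. N_y = 3  [2·N = B+C = (11, 5)+(7, 1)]
   so N = (9, 3)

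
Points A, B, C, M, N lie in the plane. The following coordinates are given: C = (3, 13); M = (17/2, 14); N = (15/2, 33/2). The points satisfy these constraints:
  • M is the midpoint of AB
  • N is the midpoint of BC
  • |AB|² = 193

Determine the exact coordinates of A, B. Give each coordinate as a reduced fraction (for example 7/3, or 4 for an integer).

A = (5, 8)
B = (12, 20)

1. B_x = 12  [B = 2·N−C = 2·(15/2, 33/2)−(3, 13)]
2. B_y = 20  [B = 2·N−C = 2·(15/2, 33/2)−(3, 13)]
   so B = (12, 20)
3. A_x = 5  [A = 2·M−B = 2·(17/2, 14)−(12, 20)]
4. A_y = 8  [A = 2·M−B = 2·(17/2, 14)−(12, 20)]
   so A = (5, 8)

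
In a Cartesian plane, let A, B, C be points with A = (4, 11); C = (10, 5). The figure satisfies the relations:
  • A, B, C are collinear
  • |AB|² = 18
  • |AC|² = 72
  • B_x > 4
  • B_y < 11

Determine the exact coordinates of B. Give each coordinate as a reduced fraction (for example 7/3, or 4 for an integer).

1. B_x = 7  [[A, B, C are collinear ⇒ -6x-6y+90=0] ∩ [|B−(4, 11)|²=18]]
2. B_y = 8  [[A, B, C are collinear ⇒ -6x-6y+90=0] ∩ [|B−(4, 11)|²=18]]
   so B = (7, 8)

B = (7, 8)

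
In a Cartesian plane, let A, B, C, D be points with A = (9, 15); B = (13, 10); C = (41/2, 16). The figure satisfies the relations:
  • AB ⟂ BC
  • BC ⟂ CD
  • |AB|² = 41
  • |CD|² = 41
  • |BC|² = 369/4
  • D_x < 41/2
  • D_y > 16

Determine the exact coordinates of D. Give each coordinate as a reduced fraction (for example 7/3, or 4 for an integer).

D = (33/2, 21)

1. D_x = 33/2  [[BC ⟂ CD ⇒ 15/2x+6y-999/4=0] ∩ [|D−(41/2, 16)|²=41]]
2. D_y = 21  [[BC ⟂ CD ⇒ 15/2x+6y-999/4=0] ∩ [|D−(41/2, 16)|²=41]]
   so D = (33/2, 21)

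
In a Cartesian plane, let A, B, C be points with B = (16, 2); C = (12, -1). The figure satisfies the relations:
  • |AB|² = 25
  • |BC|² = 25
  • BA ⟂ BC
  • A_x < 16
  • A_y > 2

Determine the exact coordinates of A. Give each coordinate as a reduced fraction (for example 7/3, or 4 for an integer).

A = (13, 6)

1. A_x = 13  [[BA ⟂ BC ⇒ -4x-3y+70=0] ∩ [|A−(16, 2)|²=25]]
2. A_y = 6  [[BA ⟂ BC ⇒ -4x-3y+70=0] ∩ [|A−(16, 2)|²=25]]
   so A = (13, 6)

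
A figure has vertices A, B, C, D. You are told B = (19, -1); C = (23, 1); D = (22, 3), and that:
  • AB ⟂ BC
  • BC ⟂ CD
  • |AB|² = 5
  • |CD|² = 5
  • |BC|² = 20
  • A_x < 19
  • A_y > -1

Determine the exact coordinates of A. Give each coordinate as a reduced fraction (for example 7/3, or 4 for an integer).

1. A_x = 18  [[AB ⟂ BC ⇒ -4x-2y+74=0] ∩ [|A−(19, -1)|²=5]]
2. A_y = 1  [[AB ⟂ BC ⇒ -4x-2y+74=0] ∩ [|A−(19, -1)|²=5]]
   so A = (18, 1)

A = (18, 1)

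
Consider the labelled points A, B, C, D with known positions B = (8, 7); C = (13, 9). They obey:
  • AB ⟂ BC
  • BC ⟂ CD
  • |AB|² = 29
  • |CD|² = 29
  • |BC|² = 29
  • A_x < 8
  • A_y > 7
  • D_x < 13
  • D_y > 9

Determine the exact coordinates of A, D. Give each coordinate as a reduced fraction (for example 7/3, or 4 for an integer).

A = (6, 12)
D = (11, 14)

1. A_x = 6  [[AB ⟂ BC ⇒ -5x-2y+54=0] ∩ [|A−(8, 7)|²=29]]
2. A_y = 12  [[AB ⟂ BC ⇒ -5x-2y+54=0] ∩ [|A−(8, 7)|²=29]]
   so A = (6, 12)
3. D_x = 11  [[BC ⟂ CD ⇒ 5x+2y-83=0] ∩ [|D−(13, 9)|²=29]]
4. D_y = 14  [[BC ⟂ CD ⇒ 5x+2y-83=0] ∩ [|D−(13, 9)|²=29]]
   so D = (11, 14)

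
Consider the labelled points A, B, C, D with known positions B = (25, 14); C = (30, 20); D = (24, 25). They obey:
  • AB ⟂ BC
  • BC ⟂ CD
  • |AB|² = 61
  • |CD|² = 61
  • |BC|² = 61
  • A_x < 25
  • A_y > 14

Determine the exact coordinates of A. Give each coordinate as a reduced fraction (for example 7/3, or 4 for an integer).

1. A_x = 19  [[AB ⟂ BC ⇒ -5x-6y+209=0] ∩ [|A−(25, 14)|²=61]]
2. A_y = 19  [[AB ⟂ BC ⇒ -5x-6y+209=0] ∩ [|A−(25, 14)|²=61]]
   so A = (19, 19)

A = (19, 19)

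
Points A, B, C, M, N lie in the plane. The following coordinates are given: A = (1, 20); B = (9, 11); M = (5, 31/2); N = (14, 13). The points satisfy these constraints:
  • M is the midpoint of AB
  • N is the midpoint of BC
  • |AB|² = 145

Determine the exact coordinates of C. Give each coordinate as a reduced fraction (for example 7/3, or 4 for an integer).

C = (19, 15)

1. C_x = 19  [C = 2·N−B = 2·(14, 13)−(9, 11)]
2. C_y = 15  [C = 2·N−B = 2·(14, 13)−(9, 11)]
   so C = (19, 15)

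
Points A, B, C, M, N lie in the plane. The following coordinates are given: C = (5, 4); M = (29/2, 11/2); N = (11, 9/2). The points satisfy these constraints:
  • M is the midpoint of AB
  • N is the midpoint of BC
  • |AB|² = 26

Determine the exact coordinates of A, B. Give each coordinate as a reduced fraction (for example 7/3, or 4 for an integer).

1. B_x = 17  [B = 2·N−C = 2·(11, 9/2)−(5, 4)]
2. B_y = 5  [B = 2·N−C = 2·(11, 9/2)−(5, 4)]
   so B = (17, 5)
3. A_x = 12  [A = 2·M−B = 2·(29/2, 11/2)−(17, 5)]
4. A_y = 6  [A = 2·M−B = 2·(29/2, 11/2)−(17, 5)]
   so A = (12, 6)

A = (12, 6)
B = (17, 5)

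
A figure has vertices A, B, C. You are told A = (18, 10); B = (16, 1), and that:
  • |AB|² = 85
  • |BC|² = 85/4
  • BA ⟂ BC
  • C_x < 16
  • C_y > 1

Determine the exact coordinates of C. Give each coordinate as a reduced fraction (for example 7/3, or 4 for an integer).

C = (23/2, 2)

1. C_x = 23/2  [[BA ⟂ BC ⇒ 2x+9y-41=0] ∩ [|C−(16, 1)|²=85/4]]
2. C_y = 2  [[BA ⟂ BC ⇒ 2x+9y-41=0] ∩ [|C−(16, 1)|²=85/4]]
   so C = (23/2, 2)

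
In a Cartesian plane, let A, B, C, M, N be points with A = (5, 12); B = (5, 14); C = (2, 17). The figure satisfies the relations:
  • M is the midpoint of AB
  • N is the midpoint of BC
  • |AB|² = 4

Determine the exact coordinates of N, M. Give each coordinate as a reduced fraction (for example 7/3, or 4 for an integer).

1. M_x = 5  [2·M = A+B = (5, 12)+(5, 14)]
2. M_y = 13  [2·M = A+B = (5, 12)+(5, 14)]
   so M = (5, 13)
3. N_x = 7/2  [2·N = B+C = (5, 14)+(2, 17)]
4. N_y = 31/2  [2·N = B+C = (5, 14)+(2, 17)]
   so N = (7/2, 31/2)

N = (7/2, 31/2)
M = (5, 13)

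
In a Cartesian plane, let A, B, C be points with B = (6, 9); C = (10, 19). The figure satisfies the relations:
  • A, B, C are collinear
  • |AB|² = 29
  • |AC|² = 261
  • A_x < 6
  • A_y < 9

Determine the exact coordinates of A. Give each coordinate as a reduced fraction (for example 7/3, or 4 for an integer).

A = (4, 4)

1. A_x = 4  [[A, B, C are collinear ⇒ -10x+4y+24=0] ∩ [|A−(6, 9)|²=29]]
2. A_y = 4  [[A, B, C are collinear ⇒ -10x+4y+24=0] ∩ [|A−(6, 9)|²=29]]
   so A = (4, 4)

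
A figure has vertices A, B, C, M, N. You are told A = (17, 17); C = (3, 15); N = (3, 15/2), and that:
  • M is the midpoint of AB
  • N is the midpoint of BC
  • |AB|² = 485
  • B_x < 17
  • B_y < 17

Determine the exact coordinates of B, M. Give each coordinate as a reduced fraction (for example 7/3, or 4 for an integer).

1. B_x = 3  [B = 2·N−C = 2·(3, 15/2)−(3, 15)]
2. B_y = 0  [B = 2·N−C = 2·(3, 15/2)−(3, 15)]
   so B = (3, 0)
3. M_x = 10  [2·M = A+B = (17, 17)+(3, 0)]
4. M_y = 17/2  [2·M = A+B = (17, 17)+(3, 0)]
   so M = (10, 17/2)

B = (3, 0)
M = (10, 17/2)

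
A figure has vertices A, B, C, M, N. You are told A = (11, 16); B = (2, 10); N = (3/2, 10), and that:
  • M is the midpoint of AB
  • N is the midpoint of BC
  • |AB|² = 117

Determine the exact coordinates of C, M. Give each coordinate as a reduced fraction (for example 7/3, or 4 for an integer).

C = (1, 10)
M = (13/2, 13)

1. M_x = 13/2  [2·M = A+B = (11, 16)+(2, 10)]
2. M_y = 13  [2·M = A+B = (11, 16)+(2, 10)]
   so M = (13/2, 13)
3. C_x = 1  [C = 2·N−B = 2·(3/2, 10)−(2, 10)]
4. C_y = 10  [C = 2·N−B = 2·(3/2, 10)−(2, 10)]
   so C = (1, 10)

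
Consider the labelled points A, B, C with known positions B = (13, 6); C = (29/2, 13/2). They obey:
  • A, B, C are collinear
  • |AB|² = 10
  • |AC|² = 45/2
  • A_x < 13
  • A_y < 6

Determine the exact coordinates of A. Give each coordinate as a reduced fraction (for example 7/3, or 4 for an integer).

A = (10, 5)

1. A_x = 10  [[A, B, C are collinear ⇒ -1/2x+3/2y-5/2=0] ∩ [|A−(13, 6)|²=10]]
2. A_y = 5  [[A, B, C are collinear ⇒ -1/2x+3/2y-5/2=0] ∩ [|A−(13, 6)|²=10]]
   so A = (10, 5)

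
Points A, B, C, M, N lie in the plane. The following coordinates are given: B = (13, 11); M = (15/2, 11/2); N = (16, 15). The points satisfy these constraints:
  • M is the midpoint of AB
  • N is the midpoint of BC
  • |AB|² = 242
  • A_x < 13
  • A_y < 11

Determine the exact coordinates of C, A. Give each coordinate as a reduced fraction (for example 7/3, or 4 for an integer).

1. A_x = 2  [A = 2·M−B = 2·(15/2, 11/2)−(13, 11)]
2. A_y = 0  [A = 2·M−B = 2·(15/2, 11/2)−(13, 11)]
   so A = (2, 0)
3. C_x = 19  [C = 2·N−B = 2·(16, 15)−(13, 11)]
4. C_y = 19  [C = 2·N−B = 2·(16, 15)−(13, 11)]
   so C = (19, 19)

C = (19, 19)
A = (2, 0)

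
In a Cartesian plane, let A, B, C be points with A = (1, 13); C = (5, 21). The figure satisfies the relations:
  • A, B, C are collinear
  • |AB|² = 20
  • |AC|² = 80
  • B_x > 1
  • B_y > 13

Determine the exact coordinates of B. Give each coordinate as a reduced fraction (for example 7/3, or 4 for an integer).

B = (3, 17)

1. B_x = 3  [[A, B, C are collinear ⇒ 8x-4y+44=0] ∩ [|B−(1, 13)|²=20]]
2. B_y = 17  [[A, B, C are collinear ⇒ 8x-4y+44=0] ∩ [|B−(1, 13)|²=20]]
   so B = (3, 17)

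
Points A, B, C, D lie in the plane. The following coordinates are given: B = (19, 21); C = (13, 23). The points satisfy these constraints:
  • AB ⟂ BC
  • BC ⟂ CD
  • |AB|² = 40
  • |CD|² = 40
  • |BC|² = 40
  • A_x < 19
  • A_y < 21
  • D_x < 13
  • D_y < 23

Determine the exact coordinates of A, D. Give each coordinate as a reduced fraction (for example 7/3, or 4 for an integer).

A = (17, 15)
D = (11, 17)

1. A_x = 17  [[AB ⟂ BC ⇒ 6x-2y-72=0] ∩ [|A−(19, 21)|²=40]]
2. A_y = 15  [[AB ⟂ BC ⇒ 6x-2y-72=0] ∩ [|A−(19, 21)|²=40]]
   so A = (17, 15)
3. D_x = 11  [[BC ⟂ CD ⇒ -6x+2y+32=0] ∩ [|D−(13, 23)|²=40]]
4. D_y = 17  [[BC ⟂ CD ⇒ -6x+2y+32=0] ∩ [|D−(13, 23)|²=40]]
   so D = (11, 17)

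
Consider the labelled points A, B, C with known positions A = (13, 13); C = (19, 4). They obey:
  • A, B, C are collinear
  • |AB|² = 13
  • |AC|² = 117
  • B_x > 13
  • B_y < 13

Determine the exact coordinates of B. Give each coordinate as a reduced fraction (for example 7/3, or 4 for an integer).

B = (15, 10)

1. B_x = 15  [[A, B, C are collinear ⇒ -9x-6y+195=0] ∩ [|B−(13, 13)|²=13]]
2. B_y = 10  [[A, B, C are collinear ⇒ -9x-6y+195=0] ∩ [|B−(13, 13)|²=13]]
   so B = (15, 10)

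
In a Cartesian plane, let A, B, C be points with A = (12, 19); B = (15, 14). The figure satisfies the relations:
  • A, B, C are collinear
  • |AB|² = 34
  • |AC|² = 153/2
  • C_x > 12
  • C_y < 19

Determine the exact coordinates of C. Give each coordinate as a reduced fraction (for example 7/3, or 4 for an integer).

C = (33/2, 23/2)

1. C_x = 33/2  [[A, B, C are collinear ⇒ 5x+3y-117=0] ∩ [|C−(12, 19)|²=153/2]]
2. C_y = 23/2  [[A, B, C are collinear ⇒ 5x+3y-117=0] ∩ [|C−(12, 19)|²=153/2]]
   so C = (33/2, 23/2)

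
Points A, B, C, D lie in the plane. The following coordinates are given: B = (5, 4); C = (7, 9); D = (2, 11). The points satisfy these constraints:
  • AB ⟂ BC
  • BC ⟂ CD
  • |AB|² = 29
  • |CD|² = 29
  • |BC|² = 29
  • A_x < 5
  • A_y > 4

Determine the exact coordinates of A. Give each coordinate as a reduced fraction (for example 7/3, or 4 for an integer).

A = (0, 6)

1. A_x = 0  [[AB ⟂ BC ⇒ -2x-5y+30=0] ∩ [|A−(5, 4)|²=29]]
2. A_y = 6  [[AB ⟂ BC ⇒ -2x-5y+30=0] ∩ [|A−(5, 4)|²=29]]
   so A = (0, 6)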